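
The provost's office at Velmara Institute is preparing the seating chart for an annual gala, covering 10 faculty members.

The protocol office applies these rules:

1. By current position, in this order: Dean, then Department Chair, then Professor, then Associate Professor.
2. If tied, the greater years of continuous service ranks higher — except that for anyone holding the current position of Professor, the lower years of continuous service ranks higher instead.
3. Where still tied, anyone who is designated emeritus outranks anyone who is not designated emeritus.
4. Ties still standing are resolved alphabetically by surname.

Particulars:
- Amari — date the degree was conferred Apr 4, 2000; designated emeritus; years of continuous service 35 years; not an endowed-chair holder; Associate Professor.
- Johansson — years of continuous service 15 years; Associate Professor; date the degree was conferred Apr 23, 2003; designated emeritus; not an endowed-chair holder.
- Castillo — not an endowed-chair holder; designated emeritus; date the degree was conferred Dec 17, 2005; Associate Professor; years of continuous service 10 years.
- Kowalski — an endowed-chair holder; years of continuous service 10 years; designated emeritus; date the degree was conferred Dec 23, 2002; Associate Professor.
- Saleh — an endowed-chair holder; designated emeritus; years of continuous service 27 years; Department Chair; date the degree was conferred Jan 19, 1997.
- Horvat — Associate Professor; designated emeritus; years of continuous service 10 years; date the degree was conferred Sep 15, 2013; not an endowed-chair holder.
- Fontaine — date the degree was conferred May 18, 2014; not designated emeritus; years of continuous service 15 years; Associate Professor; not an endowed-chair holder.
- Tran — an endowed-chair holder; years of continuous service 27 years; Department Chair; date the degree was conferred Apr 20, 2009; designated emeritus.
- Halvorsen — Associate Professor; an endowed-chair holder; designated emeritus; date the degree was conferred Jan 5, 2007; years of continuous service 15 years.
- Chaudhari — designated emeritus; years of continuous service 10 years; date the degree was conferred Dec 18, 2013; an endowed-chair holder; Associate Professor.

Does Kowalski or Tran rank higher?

By current position: Saleh and Tran (Department Chair); then Amari, Halvorsen, Johansson, Fontaine, Castillo, Chaudhari, Horvat and Kowalski (Associate Professor).
Saleh and Tran both have years of continuous service 27 years, so the next rule applies.
Saleh and Tran are each designated emeritus, so the next rule applies.
Among Saleh and Tran, alphabetically by surname: Saleh before Tran.
Among Amari, Halvorsen, Johansson, Fontaine, Castillo, Chaudhari, Horvat and Kowalski, by years of continuous service (higher first): Amari (35 years) before Halvorsen, Johansson and Fontaine (15 years) before Castillo, Chaudhari, Horvat and Kowalski (10 years).
Among Halvorsen, Johansson and Fontaine, designated emeritus before not designated emeritus: Halvorsen and Johansson (designated emeritus) before Fontaine (not designated emeritus).
Among Halvorsen and Johansson, alphabetically by surname: Halvorsen before Johansson.
Castillo, Chaudhari, Horvat and Kowalski are each designated emeritus, so the next rule applies.
Among Castillo, Chaudhari, Horvat and Kowalski, alphabetically by surname: Castillo before Chaudhari before Horvat before Kowalski.
So Tran takes precedence.

Tran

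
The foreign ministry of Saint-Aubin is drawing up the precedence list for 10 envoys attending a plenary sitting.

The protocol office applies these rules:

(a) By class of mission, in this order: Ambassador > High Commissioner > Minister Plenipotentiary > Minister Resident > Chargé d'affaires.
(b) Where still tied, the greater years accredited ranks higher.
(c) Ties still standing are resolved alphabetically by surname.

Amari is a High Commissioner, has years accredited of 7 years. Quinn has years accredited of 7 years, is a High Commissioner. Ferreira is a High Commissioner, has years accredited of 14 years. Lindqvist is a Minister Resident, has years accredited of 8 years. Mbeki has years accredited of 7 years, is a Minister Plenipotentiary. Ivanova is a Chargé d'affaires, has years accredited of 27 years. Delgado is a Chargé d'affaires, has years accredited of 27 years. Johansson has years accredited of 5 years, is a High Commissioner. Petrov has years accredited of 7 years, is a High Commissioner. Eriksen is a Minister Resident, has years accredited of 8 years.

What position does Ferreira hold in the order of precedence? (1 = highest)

1

By class of mission: Ferreira, Amari, Petrov, Quinn and Johansson (High Commissioner); then Mbeki (Minister Plenipotentiary); then Eriksen and Lindqvist (Minister Resident); then Delgado and Ivanova (Chargé d'affaires).
Among Ferreira, Amari, Petrov, Quinn and Johansson, by years accredited (higher first): Ferreira (14 years) before Amari, Petrov and Quinn (7 years) before Johansson (5 years).
Among Amari, Petrov and Quinn, alphabetically by surname: Amari before Petrov before Quinn.
Eriksen and Lindqvist both have years accredited 8 years, so the next rule applies.
Among Eriksen and Lindqvist, alphabetically by surname: Eriksen before Lindqvist.
Delgado and Ivanova both have years accredited 27 years, so the next rule applies.
Among Delgado and Ivanova, alphabetically by surname: Delgado before Ivanova.
Order: Ferreira, Amari, Petrov, Quinn, Johansson, Mbeki, Eriksen, Lindqvist, Delgado, Ivanova. So position 1.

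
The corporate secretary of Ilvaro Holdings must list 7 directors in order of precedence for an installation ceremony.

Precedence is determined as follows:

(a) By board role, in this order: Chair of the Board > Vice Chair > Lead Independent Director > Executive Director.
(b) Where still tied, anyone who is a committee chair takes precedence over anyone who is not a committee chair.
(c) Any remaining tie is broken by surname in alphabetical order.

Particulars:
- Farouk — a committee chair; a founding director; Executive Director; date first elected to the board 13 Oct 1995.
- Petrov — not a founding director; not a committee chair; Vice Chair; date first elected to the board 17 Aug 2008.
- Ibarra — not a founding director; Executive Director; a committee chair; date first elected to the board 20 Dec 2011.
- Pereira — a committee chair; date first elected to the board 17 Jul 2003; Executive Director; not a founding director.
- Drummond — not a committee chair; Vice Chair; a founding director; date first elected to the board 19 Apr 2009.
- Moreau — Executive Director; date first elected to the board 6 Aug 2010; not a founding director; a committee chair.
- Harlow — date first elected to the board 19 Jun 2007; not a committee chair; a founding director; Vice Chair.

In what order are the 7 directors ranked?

By board role: Drummond, Harlow and Petrov (Vice Chair); then Farouk, Ibarra, Moreau and Pereira (Executive Director).
Drummond, Harlow and Petrov are each not a committee chair, so the next rule applies.
Among Drummond, Harlow and Petrov, alphabetically by surname: Drummond before Harlow before Petrov.
Farouk, Ibarra, Moreau and Pereira are each a committee chair, so the next rule applies.
Among Farouk, Ibarra, Moreau and Pereira, alphabetically by surname: Farouk before Ibarra before Moreau before Pereira.
Full order: Drummond, Harlow, Petrov, Farouk, Ibarra, Moreau, Pereira.

Drummond, Harlow, Petrov, Farouk, Ibarra, Moreau, Pereira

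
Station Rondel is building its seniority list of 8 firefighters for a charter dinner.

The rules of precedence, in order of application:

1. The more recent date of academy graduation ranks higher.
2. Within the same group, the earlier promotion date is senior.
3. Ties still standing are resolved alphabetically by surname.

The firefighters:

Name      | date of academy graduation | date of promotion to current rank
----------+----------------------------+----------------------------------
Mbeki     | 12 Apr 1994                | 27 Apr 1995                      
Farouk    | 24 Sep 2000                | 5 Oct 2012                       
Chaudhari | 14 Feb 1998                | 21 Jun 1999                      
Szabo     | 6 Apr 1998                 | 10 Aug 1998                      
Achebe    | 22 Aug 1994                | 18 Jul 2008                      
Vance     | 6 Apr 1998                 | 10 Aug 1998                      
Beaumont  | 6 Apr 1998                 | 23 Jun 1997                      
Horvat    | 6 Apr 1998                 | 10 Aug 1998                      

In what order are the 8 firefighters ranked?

By date of academy graduation (later first): Farouk (24 Sep 2000); then Beaumont, Horvat, Szabo and Vance (each 6 Apr 1998); then Chaudhari (14 Feb 1998); then Achebe (22 Aug 1994); then Mbeki (12 Apr 1994).
Among Beaumont, Horvat, Szabo and Vance, by date of promotion to current rank (earlier first): Beaumont (23 Jun 1997) before Horvat, Szabo and Vance (10 Aug 1998).
Among Horvat, Szabo and Vance, alphabetically by surname: Horvat before Szabo before Vance.
Full order: Farouk, Beaumont, Horvat, Szabo, Vance, Chaudhari, Achebe, Mbeki.

Farouk, Beaumont, Horvat, Szabo, Vance, Chaudhari, Achebe, Mbeki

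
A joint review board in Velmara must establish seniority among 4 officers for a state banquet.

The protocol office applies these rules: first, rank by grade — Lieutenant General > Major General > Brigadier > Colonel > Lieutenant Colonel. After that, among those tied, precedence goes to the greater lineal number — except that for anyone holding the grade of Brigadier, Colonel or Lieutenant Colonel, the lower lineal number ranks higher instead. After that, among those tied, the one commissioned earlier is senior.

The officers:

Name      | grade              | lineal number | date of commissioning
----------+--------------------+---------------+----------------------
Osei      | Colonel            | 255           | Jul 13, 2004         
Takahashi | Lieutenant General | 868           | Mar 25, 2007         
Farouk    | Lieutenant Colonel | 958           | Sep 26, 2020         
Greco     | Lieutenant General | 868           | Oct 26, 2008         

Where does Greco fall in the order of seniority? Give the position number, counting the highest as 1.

2

By grade: Takahashi and Greco (Lieutenant General); then Osei (Colonel); then Farouk (Lieutenant Colonel).
Takahashi and Greco both have lineal number 868, so the next rule applies.
Among Takahashi and Greco, by date of commissioning (earlier first): Takahashi (Mar 25, 2007) before Greco (Oct 26, 2008).
Order: Takahashi, Greco, Osei, Farouk. So position 2.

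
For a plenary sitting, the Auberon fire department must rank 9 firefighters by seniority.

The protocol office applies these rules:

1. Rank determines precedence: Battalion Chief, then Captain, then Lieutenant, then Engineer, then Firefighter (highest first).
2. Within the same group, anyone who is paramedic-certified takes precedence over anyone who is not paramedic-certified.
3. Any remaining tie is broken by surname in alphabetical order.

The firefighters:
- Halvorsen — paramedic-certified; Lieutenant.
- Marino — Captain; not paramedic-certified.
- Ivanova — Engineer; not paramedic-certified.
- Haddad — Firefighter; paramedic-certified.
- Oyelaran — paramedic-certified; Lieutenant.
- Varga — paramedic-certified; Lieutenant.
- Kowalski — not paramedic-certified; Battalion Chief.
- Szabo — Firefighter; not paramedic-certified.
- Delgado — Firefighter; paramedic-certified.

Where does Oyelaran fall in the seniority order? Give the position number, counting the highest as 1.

By rank: Kowalski (Battalion Chief); then Marino (Captain); then Halvorsen, Oyelaran and Varga (Lieutenant); then Ivanova (Engineer); then Delgado, Haddad and Szabo (Firefighter).
Halvorsen, Oyelaran and Varga are each paramedic-certified, so the next rule applies.
Among Halvorsen, Oyelaran and Varga, alphabetically by surname: Halvorsen before Oyelaran before Varga.
Among Delgado, Haddad and Szabo, paramedic-certified before not paramedic-certified: Delgado and Haddad (paramedic-certified) before Szabo (not paramedic-certified).
Among Delgado and Haddad, alphabetically by surname: Delgado before Haddad.
Order: Kowalski, Marino, Halvorsen, Oyelaran, Varga, Ivanova, Delgado, Haddad, Szabo. So position 4.

4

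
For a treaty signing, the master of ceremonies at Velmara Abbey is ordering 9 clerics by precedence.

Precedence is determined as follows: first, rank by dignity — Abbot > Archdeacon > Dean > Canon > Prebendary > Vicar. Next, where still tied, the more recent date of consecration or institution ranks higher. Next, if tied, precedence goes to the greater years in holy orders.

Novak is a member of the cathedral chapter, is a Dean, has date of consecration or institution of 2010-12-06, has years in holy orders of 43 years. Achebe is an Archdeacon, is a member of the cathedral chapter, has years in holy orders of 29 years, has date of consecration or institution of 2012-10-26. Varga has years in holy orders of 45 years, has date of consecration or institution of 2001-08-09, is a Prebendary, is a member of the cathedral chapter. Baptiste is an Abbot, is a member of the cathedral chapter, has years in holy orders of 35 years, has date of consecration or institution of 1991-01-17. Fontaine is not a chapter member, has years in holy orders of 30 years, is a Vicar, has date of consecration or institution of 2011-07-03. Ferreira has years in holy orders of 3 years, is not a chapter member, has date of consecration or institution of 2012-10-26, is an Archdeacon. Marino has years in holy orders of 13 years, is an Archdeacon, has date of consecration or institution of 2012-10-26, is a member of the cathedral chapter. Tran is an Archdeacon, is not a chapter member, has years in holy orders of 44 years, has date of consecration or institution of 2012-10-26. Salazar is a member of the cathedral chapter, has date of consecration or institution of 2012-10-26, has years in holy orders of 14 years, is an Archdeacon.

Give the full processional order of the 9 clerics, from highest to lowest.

Baptiste, Tran, Achebe, Salazar, Marino, Ferreira, Novak, Varga, Fontaine

By dignity: Baptiste (Abbot); then Tran, Achebe, Salazar, Marino and Ferreira (Archdeacon); then Novak (Dean); then Varga (Prebendary); then Fontaine (Vicar).
Tran, Achebe, Salazar, Marino and Ferreira all have date of consecration or institution 2012-10-26, so the next rule applies.
Among Tran, Achebe, Salazar, Marino and Ferreira, by years in holy orders (higher first): Tran (44 years) before Achebe (29 years) before Salazar (14 years) before Marino (13 years) before Ferreira (3 years).
Full order: Baptiste, Tran, Achebe, Salazar, Marino, Ferreira, Novak, Varga, Fontaine.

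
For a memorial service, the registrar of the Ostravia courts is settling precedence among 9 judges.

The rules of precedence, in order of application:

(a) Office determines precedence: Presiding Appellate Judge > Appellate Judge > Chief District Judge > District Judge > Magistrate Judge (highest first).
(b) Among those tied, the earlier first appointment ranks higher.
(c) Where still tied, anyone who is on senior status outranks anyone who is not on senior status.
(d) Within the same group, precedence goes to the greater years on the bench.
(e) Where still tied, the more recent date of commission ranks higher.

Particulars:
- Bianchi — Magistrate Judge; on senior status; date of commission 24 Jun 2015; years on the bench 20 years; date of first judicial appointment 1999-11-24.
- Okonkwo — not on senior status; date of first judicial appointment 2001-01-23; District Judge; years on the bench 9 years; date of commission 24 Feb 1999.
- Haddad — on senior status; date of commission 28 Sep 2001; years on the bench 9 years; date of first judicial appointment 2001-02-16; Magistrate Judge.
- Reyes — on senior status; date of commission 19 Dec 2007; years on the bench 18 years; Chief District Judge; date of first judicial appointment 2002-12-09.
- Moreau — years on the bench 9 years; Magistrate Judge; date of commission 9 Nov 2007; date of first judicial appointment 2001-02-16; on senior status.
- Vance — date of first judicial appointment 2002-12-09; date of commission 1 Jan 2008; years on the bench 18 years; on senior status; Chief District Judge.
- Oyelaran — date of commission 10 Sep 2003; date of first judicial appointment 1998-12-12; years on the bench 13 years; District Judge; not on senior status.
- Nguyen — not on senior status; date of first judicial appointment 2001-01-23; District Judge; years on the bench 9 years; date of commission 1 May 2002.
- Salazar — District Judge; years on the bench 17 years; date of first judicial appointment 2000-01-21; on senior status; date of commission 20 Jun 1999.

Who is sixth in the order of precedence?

Okonkwo

By office: Vance and Reyes (Chief District Judge); then Oyelaran, Salazar, Nguyen and Okonkwo (District Judge); then Bianchi, Moreau and Haddad (Magistrate Judge).
Vance and Reyes both have date of first judicial appointment 2002-12-09, so the next rule applies.
Vance and Reyes are each on senior status, so the next rule applies.
Vance and Reyes both have years on the bench 18 years, so the next rule applies.
Among Vance and Reyes, by date of commission (later first): Vance (1 Jan 2008) before Reyes (19 Dec 2007).
Among Oyelaran, Salazar, Nguyen and Okonkwo, by date of first judicial appointment (earlier first): Oyelaran (1998-12-12) before Salazar (2000-01-21) before Nguyen and Okonkwo (2001-01-23).
Nguyen and Okonkwo are each not on senior status, so the next rule applies.
Nguyen and Okonkwo both have years on the bench 9 years, so the next rule applies.
Among Nguyen and Okonkwo, by date of commission (later first): Nguyen (1 May 2002) before Okonkwo (24 Feb 1999).
Among Bianchi, Moreau and Haddad, by date of first judicial appointment (earlier first): Bianchi (1999-11-24) before Moreau and Haddad (2001-02-16).
Moreau and Haddad are each on senior status, so the next rule applies.
Moreau and Haddad both have years on the bench 9 years, so the next rule applies.
Among Moreau and Haddad, by date of commission (later first): Moreau (9 Nov 2007) before Haddad (28 Sep 2001).
Order: Vance, Reyes, Oyelaran, Salazar, Nguyen, Okonkwo, Bianchi, Moreau, Haddad.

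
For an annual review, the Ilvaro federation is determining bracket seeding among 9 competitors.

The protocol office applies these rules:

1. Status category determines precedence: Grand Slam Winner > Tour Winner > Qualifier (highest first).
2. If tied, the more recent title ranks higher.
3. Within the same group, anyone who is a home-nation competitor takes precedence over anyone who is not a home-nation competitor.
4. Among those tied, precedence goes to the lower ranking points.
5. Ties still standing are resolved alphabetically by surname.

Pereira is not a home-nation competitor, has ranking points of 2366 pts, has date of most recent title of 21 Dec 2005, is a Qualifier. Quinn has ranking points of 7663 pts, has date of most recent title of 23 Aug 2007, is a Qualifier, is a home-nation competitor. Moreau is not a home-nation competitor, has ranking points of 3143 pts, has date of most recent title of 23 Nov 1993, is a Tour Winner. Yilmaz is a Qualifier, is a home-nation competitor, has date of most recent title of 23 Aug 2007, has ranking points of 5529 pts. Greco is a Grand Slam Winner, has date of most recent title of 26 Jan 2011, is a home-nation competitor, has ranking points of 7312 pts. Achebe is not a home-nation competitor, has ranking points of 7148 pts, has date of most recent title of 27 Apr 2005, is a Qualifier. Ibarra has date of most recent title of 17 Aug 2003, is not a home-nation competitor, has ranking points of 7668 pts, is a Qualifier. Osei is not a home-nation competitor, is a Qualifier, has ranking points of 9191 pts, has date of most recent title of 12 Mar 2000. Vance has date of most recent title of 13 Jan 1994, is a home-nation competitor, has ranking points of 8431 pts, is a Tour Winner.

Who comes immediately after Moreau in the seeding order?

By status category: Greco (Grand Slam Winner); then Vance and Moreau (Tour Winner); then Yilmaz, Quinn, Pereira, Achebe, Ibarra and Osei (Qualifier).
Among Vance and Moreau, by date of most recent title (later first): Vance (13 Jan 1994) before Moreau (23 Nov 1993).
Among Yilmaz, Quinn, Pereira, Achebe, Ibarra and Osei, by date of most recent title (later first): Yilmaz and Quinn (23 Aug 2007) before Pereira (21 Dec 2005) before Achebe (27 Apr 2005) before Ibarra (17 Aug 2003) before Osei (12 Mar 2000).
Yilmaz and Quinn are each a home-nation competitor, so the next rule applies.
Among Yilmaz and Quinn, by ranking points (lower first): Yilmaz (5529 pts) before Quinn (7663 pts).
Order: Greco, Vance, Moreau, Yilmaz, Quinn, Pereira, Achebe, Ibarra, Osei.

Yilmaz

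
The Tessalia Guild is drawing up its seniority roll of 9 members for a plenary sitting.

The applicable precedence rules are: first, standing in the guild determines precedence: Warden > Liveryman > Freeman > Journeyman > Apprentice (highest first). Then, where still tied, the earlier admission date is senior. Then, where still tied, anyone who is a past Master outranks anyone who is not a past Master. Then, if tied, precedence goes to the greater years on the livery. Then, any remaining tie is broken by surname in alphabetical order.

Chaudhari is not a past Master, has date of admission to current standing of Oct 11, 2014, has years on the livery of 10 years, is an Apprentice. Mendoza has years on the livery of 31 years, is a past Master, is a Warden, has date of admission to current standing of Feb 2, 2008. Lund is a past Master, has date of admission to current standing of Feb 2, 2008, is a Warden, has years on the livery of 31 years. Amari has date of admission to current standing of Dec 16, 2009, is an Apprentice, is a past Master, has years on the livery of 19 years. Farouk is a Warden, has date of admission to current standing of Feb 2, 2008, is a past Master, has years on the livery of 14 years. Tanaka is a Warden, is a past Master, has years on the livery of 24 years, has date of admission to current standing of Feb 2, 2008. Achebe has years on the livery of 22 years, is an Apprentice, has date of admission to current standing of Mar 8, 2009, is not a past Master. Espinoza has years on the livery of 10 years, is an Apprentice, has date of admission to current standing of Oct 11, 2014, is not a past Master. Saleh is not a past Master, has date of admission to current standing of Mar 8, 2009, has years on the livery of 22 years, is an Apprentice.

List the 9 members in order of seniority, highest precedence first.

Lund, Mendoza, Tanaka, Farouk, Achebe, Saleh, Amari, Chaudhari, Espinoza

By standing in the guild: Lund, Mendoza, Tanaka and Farouk (Warden); then Achebe, Saleh, Amari, Chaudhari and Espinoza (Apprentice).
Lund, Mendoza, Tanaka and Farouk all have date of admission to current standing Feb 2, 2008, so the next rule applies.
Lund, Mendoza, Tanaka and Farouk are each a past Master, so the next rule applies.
Among Lund, Mendoza, Tanaka and Farouk, by years on the livery (higher first): Lund and Mendoza (31 years) before Tanaka (24 years) before Farouk (14 years).
Among Lund and Mendoza, alphabetically by surname: Lund before Mendoza.
Among Achebe, Saleh, Amari, Chaudhari and Espinoza, by date of admission to current standing (earlier first): Achebe and Saleh (Mar 8, 2009) before Amari (Dec 16, 2009) before Chaudhari and Espinoza (Oct 11, 2014).
Achebe and Saleh are each not a past Master, so the next rule applies.
Achebe and Saleh both have years on the livery 22 years, so the next rule applies.
Among Achebe and Saleh, alphabetically by surname: Achebe before Saleh.
Chaudhari and Espinoza are each not a past Master, so the next rule applies.
Chaudhari and Espinoza both have years on the livery 10 years, so the next rule applies.
Among Chaudhari and Espinoza, alphabetically by surname: Chaudhari before Espinoza.
Full order: Lund, Mendoza, Tanaka, Farouk, Achebe, Saleh, Amari, Chaudhari, Espinoza.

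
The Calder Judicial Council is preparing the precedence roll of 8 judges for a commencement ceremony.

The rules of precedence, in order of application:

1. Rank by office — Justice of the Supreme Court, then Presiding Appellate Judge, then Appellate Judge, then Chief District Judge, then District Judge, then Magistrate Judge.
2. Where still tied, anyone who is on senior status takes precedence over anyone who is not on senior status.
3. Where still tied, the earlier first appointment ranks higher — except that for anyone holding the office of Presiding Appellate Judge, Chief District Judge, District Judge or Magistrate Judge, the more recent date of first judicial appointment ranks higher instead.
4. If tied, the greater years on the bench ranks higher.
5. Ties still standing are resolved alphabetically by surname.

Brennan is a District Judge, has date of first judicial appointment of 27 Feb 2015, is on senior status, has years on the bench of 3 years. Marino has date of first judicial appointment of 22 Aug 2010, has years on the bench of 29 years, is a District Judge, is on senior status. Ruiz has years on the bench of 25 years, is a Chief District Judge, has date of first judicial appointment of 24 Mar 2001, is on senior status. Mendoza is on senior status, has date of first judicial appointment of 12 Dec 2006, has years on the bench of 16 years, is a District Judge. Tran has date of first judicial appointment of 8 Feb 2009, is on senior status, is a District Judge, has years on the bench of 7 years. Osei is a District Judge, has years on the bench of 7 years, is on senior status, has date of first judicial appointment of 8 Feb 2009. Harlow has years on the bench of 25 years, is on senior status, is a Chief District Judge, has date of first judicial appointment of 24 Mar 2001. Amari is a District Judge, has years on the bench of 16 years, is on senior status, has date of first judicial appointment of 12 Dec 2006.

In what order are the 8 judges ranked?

By office: Harlow and Ruiz (Chief District Judge); then Brennan, Marino, Osei, Tran, Amari and Mendoza (District Judge).
Harlow and Ruiz are each on senior status, so the next rule applies.
Harlow and Ruiz both have date of first judicial appointment 24 Mar 2001, so the next rule applies.
Harlow and Ruiz both have years on the bench 25 years, so the next rule applies.
Among Harlow and Ruiz, alphabetically by surname: Harlow before Ruiz.
Brennan, Marino, Osei, Tran, Amari and Mendoza are each on senior status, so the next rule applies.
Among Brennan, Marino, Osei, Tran, Amari and Mendoza, by date of first judicial appointment (later first) (reversed rule for this group): Brennan (27 Feb 2015) before Marino (22 Aug 2010) before Osei and Tran (8 Feb 2009) before Amari and Mendoza (12 Dec 2006).
Osei and Tran both have years on the bench 7 years, so the next rule applies.
Among Osei and Tran, alphabetically by surname: Osei before Tran.
Amari and Mendoza both have years on the bench 16 years, so the next rule applies.
Among Amari and Mendoza, alphabetically by surname: Amari before Mendoza.
Full order: Harlow, Ruiz, Brennan, Marino, Osei, Tran, Amari, Mendoza.

Harlow, Ruiz, Brennan, Marino, Osei, Tran, Amari, Mendoza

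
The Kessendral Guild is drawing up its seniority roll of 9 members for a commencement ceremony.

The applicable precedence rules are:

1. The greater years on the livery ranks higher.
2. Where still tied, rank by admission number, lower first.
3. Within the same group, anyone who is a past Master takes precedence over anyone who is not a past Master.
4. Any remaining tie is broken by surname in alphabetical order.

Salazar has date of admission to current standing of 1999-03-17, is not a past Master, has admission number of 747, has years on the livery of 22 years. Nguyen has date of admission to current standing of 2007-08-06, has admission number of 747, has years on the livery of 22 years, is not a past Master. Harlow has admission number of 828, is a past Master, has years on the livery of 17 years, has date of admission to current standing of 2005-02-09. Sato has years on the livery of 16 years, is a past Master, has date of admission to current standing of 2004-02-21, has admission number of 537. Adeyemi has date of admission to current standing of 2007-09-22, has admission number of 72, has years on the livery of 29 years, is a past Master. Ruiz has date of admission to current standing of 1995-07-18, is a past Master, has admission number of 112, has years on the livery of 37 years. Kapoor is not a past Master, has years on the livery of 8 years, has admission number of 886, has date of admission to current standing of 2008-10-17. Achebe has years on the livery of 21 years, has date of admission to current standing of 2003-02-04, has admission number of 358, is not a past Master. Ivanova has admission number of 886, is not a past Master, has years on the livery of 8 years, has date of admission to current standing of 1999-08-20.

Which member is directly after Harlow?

Sato

By years on the livery (higher first): Ruiz (37 years); then Adeyemi (29 years); then Nguyen and Salazar (both 22 years); then Achebe (21 years); then Harlow (17 years); then Sato (16 years); then Ivanova and Kapoor (both 8 years).
Nguyen and Salazar both have admission number 747, so the next rule applies.
Nguyen and Salazar are each not a past Master, so the next rule applies.
Among Nguyen and Salazar, alphabetically by surname: Nguyen before Salazar.
Ivanova and Kapoor both have admission number 886, so the next rule applies.
Ivanova and Kapoor are each not a past Master, so the next rule applies.
Among Ivanova and Kapoor, alphabetically by surname: Ivanova before Kapoor.
Order: Ruiz, Adeyemi, Nguyen, Salazar, Achebe, Harlow, Sato, Ivanova, Kapoor.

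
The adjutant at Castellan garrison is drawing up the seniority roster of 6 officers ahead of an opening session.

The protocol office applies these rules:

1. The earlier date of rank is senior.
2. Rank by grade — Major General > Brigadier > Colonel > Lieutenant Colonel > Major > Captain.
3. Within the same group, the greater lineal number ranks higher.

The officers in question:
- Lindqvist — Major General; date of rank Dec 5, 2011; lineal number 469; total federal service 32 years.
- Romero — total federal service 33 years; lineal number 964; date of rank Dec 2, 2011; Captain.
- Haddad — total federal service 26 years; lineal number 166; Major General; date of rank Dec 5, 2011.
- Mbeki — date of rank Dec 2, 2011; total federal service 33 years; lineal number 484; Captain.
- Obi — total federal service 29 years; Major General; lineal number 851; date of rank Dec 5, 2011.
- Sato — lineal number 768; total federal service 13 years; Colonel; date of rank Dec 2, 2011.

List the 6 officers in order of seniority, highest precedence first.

By date of rank (earlier first): Sato, Romero and Mbeki (each Dec 2, 2011); then Obi, Lindqvist and Haddad (each Dec 5, 2011).
Among Sato, Romero and Mbeki, by grade: Sato (Colonel) before Romero and Mbeki (Captain).
Among Romero and Mbeki, by lineal number (higher first): Romero (964) before Mbeki (484).
Obi, Lindqvist and Haddad are each Major General, so the next rule applies.
Among Obi, Lindqvist and Haddad, by lineal number (higher first): Obi (851) before Lindqvist (469) before Haddad (166).
Full order: Sato, Romero, Mbeki, Obi, Lindqvist, Haddad.

Sato, Romero, Mbeki, Obi, Lindqvist, Haddad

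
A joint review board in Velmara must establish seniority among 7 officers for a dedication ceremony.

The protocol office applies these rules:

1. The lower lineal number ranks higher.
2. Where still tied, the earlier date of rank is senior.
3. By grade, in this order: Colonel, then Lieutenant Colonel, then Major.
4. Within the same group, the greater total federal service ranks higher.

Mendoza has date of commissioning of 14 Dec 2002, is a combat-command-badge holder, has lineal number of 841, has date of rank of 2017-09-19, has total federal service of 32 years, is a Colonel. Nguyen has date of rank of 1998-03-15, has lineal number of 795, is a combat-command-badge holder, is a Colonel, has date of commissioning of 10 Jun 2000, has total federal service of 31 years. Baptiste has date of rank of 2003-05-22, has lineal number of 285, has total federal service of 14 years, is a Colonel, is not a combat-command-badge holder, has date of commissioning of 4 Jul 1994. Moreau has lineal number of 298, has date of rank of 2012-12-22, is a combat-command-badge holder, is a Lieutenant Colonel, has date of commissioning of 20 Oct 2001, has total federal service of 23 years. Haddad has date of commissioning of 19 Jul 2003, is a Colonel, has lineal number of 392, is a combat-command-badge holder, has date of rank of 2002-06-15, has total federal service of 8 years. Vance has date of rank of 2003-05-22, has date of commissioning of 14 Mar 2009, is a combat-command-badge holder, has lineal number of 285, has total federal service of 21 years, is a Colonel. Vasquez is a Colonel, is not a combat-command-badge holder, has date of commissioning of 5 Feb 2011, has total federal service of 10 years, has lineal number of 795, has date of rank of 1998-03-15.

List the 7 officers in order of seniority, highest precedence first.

Vance, Baptiste, Moreau, Haddad, Nguyen, Vasquez, Mendoza

By lineal number (lower first): Vance and Baptiste (both 285); then Moreau (298); then Haddad (392); then Nguyen and Vasquez (both 795); then Mendoza (841).
Vance and Baptiste both have date of rank 2003-05-22, so the next rule applies.
Vance and Baptiste are each Colonel, so the next rule applies.
Among Vance and Baptiste, by total federal service (higher first): Vance (21 years) before Baptiste (14 years).
Nguyen and Vasquez both have date of rank 1998-03-15, so the next rule applies.
Nguyen and Vasquez are each Colonel, so the next rule applies.
Among Nguyen and Vasquez, by total federal service (higher first): Nguyen (31 years) before Vasquez (10 years).
Full order: Vance, Baptiste, Moreau, Haddad, Nguyen, Vasquez, Mendoza.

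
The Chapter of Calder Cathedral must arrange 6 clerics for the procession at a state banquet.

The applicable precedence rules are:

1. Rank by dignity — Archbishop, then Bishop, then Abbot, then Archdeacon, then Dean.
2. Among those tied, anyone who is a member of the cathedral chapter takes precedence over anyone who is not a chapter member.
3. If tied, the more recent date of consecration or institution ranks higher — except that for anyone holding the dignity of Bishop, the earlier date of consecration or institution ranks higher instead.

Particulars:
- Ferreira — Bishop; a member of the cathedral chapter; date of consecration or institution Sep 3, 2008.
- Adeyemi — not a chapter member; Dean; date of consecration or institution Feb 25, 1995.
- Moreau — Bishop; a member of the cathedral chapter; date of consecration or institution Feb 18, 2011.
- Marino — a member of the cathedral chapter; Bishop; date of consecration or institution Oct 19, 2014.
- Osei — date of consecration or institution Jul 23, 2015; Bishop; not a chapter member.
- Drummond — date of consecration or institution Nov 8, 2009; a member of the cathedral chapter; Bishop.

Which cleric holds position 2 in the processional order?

By dignity: Ferreira, Drummond, Moreau, Marino and Osei (Bishop); then Adeyemi (Dean).
Among Ferreira, Drummond, Moreau, Marino and Osei, a member of the cathedral chapter before not a chapter member: Ferreira, Drummond, Moreau and Marino (a member of the cathedral chapter) before Osei (not a chapter member).
Among Ferreira, Drummond, Moreau and Marino, by date of consecration or institution (earlier first) (reversed rule for this group): Ferreira (Sep 3, 2008) before Drummond (Nov 8, 2009) before Moreau (Feb 18, 2011) before Marino (Oct 19, 2014).
Order: Ferreira, Drummond, Moreau, Marino, Osei, Adeyemi.

Drummond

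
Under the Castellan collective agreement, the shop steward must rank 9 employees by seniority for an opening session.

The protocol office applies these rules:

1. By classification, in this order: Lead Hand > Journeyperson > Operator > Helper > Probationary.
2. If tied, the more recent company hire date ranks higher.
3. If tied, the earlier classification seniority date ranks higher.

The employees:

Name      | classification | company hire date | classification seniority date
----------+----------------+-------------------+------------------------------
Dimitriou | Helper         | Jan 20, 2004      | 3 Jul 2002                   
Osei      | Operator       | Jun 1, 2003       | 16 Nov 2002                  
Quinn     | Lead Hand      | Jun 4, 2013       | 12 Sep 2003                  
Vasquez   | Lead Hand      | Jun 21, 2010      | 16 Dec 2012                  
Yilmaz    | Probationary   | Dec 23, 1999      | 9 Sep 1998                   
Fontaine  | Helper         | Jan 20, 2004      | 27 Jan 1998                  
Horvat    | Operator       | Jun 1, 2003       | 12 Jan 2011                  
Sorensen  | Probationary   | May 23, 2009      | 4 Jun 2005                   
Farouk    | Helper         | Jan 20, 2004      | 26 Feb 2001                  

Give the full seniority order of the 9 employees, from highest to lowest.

Quinn, Vasquez, Osei, Horvat, Fontaine, Farouk, Dimitriou, Sorensen, Yilmaz

By classification: Quinn and Vasquez (Lead Hand); then Osei and Horvat (Operator); then Fontaine, Farouk and Dimitriou (Helper); then Sorensen and Yilmaz (Probationary).
Among Quinn and Vasquez, by company hire date (later first): Quinn (Jun 4, 2013) before Vasquez (Jun 21, 2010).
Osei and Horvat both have company hire date Jun 1, 2003, so the next rule applies.
Among Osei and Horvat, by classification seniority date (earlier first): Osei (16 Nov 2002) before Horvat (12 Jan 2011).
Fontaine, Farouk and Dimitriou all have company hire date Jan 20, 2004, so the next rule applies.
Among Fontaine, Farouk and Dimitriou, by classification seniority date (earlier first): Fontaine (27 Jan 1998) before Farouk (26 Feb 2001) before Dimitriou (3 Jul 2002).
Among Sorensen and Yilmaz, by company hire date (later first): Sorensen (May 23, 2009) before Yilmaz (Dec 23, 1999).
Full order: Quinn, Vasquez, Osei, Horvat, Fontaine, Farouk, Dimitriou, Sorensen, Yilmaz.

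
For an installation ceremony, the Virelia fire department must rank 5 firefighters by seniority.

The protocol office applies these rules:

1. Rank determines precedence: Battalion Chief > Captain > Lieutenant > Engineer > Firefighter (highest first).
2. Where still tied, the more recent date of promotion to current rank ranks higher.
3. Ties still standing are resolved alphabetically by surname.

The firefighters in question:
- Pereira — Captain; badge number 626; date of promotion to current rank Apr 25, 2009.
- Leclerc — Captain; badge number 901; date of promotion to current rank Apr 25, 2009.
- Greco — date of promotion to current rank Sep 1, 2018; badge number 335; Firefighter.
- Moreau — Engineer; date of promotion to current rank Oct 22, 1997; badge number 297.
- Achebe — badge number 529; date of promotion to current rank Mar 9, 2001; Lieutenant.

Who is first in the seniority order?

By rank: Leclerc and Pereira (Captain); then Achebe (Lieutenant); then Moreau (Engineer); then Greco (Firefighter).
Leclerc and Pereira both have date of promotion to current rank Apr 25, 2009, so the next rule applies.
Among Leclerc and Pereira, alphabetically by surname: Leclerc before Pereira.
Order: Leclerc, Pereira, Achebe, Moreau, Greco.

Leclerc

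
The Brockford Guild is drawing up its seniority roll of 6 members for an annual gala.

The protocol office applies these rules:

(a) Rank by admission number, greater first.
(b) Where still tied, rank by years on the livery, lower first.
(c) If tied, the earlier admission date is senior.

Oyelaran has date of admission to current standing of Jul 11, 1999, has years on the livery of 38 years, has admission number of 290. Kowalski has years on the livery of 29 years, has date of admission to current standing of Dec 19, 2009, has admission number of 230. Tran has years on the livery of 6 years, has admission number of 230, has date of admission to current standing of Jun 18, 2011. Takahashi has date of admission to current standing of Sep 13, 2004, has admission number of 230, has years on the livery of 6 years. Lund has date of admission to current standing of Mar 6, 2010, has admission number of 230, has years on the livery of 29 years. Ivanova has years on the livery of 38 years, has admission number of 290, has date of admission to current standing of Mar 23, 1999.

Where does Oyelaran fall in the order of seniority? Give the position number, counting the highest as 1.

By admission number (higher first): Ivanova and Oyelaran (both 290); then Takahashi, Tran, Kowalski and Lund (each 230).
Ivanova and Oyelaran both have years on the livery 38 years, so the next rule applies.
Among Ivanova and Oyelaran, by date of admission to current standing (earlier first): Ivanova (Mar 23, 1999) before Oyelaran (Jul 11, 1999).
Among Takahashi, Tran, Kowalski and Lund, by years on the livery (lower first): Takahashi and Tran (6 years) before Kowalski and Lund (29 years).
Among Takahashi and Tran, by date of admission to current standing (earlier first): Takahashi (Sep 13, 2004) before Tran (Jun 18, 2011).
Among Kowalski and Lund, by date of admission to current standing (earlier first): Kowalski (Dec 19, 2009) before Lund (Mar 6, 2010).
Order: Ivanova, Oyelaran, Takahashi, Tran, Kowalski, Lund. So position 2.

2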